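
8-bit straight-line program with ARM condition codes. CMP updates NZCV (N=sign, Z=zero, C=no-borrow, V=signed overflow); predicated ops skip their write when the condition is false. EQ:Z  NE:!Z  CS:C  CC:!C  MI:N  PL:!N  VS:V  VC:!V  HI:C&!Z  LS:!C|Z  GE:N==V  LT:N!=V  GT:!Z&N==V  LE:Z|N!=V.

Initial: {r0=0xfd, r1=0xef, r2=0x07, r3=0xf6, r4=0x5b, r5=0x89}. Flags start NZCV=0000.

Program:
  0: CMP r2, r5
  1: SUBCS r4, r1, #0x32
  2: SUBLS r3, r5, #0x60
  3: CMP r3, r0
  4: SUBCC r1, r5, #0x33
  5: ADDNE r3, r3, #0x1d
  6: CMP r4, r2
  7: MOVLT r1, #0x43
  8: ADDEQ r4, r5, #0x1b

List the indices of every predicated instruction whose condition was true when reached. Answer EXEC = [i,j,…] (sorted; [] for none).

EXEC = [2,4,5]

0: ✓ CMP  NZCV=0000
1: · SUBCS
2: ✓ SUBLS  r3←0x29
3: ✓ CMP  NZCV=0000
4: ✓ SUBCC  r1←0x56
5: ✓ ADDNE  r3←0x46
6: ✓ CMP  NZCV=0010
7: · MOVLT
8: · ADDEQ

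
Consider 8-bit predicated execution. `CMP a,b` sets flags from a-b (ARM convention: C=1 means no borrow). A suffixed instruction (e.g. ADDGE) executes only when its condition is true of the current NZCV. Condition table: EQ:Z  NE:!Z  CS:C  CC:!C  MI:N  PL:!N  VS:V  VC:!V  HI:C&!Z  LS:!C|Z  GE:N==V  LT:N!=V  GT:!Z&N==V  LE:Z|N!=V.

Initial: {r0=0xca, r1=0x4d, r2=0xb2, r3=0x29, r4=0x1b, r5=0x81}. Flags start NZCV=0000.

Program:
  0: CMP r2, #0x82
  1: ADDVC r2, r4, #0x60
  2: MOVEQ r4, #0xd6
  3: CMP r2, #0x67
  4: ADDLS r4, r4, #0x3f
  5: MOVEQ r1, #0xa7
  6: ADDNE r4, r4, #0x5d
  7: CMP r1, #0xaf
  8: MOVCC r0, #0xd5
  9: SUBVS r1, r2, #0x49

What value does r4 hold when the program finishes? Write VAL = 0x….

0: ✓ CMP  NZCV=0010
1: ✓ ADDVC  r2←0x7b
2: · MOVEQ
3: ✓ CMP  NZCV=0010
4: · ADDLS
5: · MOVEQ
6: ✓ ADDNE  r4←0x78
7: ✓ CMP  NZCV=1001
8: ✓ MOVCC  r0←0xd5
9: ✓ SUBVS  r1←0x32

VAL = 0x78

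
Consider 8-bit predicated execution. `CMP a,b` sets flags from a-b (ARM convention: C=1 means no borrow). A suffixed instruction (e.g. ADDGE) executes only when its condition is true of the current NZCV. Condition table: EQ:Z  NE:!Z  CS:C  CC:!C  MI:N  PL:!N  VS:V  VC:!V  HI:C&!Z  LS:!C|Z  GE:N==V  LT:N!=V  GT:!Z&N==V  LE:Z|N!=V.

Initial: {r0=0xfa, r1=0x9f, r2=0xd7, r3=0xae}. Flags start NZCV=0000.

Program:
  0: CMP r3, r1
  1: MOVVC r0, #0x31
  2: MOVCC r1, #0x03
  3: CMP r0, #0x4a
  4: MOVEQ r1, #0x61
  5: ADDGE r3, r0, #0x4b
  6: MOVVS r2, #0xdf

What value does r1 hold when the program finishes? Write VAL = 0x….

VAL = 0x9f

0: ✓ CMP  NZCV=0010
1: ✓ MOVVC  r0←0x31
2: · MOVCC
3: ✓ CMP  NZCV=1000
4: · MOVEQ
5: · ADDGE
6: · MOVVS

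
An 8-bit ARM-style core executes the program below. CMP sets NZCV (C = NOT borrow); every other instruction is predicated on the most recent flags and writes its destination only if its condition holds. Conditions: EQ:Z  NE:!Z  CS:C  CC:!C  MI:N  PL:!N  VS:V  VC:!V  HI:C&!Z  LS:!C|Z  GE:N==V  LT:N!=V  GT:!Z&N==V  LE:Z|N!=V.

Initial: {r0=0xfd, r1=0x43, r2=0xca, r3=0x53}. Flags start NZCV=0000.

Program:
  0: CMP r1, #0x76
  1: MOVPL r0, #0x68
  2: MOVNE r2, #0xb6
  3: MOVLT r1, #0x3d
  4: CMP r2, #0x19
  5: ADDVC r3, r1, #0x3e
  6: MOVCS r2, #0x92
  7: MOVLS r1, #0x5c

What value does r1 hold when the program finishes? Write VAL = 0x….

VAL = 0x3d

[0] flags=1000 → (cmp)
[1] flags=1000 PL?F → skip
[2] flags=1000 NE?T → r2=0xb6
[3] flags=1000 LT?T → r1=0x3d
[4] flags=1010 → (cmp)
[5] flags=1010 VC?T → r3=0x7b
[6] flags=1010 CS?T → r2=0x92
[7] flags=1010 LS?F → skip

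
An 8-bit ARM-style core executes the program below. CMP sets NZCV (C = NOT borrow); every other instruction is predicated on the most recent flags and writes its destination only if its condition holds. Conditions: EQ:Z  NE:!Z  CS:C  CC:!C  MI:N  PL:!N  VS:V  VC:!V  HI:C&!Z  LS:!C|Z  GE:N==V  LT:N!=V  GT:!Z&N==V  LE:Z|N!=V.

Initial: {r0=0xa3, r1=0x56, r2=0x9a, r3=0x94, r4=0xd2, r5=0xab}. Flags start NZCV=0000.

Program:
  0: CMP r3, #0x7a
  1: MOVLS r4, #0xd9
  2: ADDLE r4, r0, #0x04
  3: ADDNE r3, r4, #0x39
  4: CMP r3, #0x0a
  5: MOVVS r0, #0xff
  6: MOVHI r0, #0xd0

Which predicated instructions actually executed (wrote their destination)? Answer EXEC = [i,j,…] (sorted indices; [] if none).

EXEC = [2,3,6]

0: ✓ CMP  NZCV=0011
1: · MOVLS
2: ✓ ADDLE  r4←0xa7
3: ✓ ADDNE  r3←0xe0
4: ✓ CMP  NZCV=1010
5: · MOVVS
6: ✓ MOVHI  r0←0xd0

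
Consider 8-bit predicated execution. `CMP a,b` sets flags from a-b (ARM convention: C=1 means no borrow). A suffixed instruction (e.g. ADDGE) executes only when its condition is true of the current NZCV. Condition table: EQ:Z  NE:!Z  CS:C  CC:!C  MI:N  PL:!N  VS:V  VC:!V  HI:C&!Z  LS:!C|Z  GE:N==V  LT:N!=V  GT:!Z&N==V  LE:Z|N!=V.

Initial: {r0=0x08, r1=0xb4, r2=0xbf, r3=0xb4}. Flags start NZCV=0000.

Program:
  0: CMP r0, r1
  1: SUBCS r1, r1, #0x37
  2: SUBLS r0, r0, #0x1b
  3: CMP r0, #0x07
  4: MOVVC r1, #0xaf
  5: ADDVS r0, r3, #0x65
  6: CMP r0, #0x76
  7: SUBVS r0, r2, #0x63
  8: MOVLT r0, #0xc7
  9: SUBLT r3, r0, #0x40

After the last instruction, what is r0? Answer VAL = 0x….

0: ✓ CMP  NZCV=0000
1: · SUBCS
2: ✓ SUBLS  r0←0xed
3: ✓ CMP  NZCV=1010
4: ✓ MOVVC  r1←0xaf
5: · ADDVS
6: ✓ CMP  NZCV=0011
7: ✓ SUBVS  r0←0x5c
8: ✓ MOVLT  r0←0xc7
9: ✓ SUBLT  r3←0x87

VAL = 0xc7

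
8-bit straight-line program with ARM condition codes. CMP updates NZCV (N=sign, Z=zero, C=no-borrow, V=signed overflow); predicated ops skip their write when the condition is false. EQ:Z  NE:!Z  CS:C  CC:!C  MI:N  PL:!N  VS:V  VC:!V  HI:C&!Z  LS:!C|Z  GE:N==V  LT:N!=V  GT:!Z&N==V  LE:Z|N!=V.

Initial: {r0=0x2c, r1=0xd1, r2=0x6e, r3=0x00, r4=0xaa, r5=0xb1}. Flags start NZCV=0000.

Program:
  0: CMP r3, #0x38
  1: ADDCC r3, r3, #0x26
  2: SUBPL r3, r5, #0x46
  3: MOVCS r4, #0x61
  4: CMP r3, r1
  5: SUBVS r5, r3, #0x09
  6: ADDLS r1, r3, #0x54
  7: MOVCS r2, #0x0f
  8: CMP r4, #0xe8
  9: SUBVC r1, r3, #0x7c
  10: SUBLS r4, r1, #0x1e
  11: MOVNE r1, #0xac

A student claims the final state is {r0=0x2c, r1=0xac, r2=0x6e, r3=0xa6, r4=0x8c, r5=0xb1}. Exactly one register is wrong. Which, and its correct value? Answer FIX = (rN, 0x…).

0: ✓ CMP  NZCV=1000
1: ✓ ADDCC  r3←0x26
2: · SUBPL
3: · MOVCS
4: ✓ CMP  NZCV=0000
5: · SUBVS
6: ✓ ADDLS  r1←0x7a
7: · MOVCS
8: ✓ CMP  NZCV=1000
9: ✓ SUBVC  r1←0xaa
10: ✓ SUBLS  r4←0x8c
11: ✓ MOVNE  r1←0xac

FIX = (r3, 0x26)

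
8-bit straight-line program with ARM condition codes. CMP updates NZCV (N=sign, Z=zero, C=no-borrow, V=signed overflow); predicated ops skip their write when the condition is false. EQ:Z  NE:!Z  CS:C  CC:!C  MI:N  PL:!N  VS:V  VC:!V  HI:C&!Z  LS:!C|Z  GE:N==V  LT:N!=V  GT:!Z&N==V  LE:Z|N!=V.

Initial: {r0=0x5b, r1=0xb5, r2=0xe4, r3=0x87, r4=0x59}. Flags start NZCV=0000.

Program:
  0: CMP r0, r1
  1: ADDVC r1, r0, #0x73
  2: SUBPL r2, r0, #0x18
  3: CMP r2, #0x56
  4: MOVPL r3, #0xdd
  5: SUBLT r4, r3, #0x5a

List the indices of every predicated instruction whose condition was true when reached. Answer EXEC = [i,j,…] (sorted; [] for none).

0: ✓ CMP  NZCV=1001
1: · ADDVC
2: · SUBPL
3: ✓ CMP  NZCV=1010
4: · MOVPL
5: ✓ SUBLT  r4←0x2d

EXEC = [5]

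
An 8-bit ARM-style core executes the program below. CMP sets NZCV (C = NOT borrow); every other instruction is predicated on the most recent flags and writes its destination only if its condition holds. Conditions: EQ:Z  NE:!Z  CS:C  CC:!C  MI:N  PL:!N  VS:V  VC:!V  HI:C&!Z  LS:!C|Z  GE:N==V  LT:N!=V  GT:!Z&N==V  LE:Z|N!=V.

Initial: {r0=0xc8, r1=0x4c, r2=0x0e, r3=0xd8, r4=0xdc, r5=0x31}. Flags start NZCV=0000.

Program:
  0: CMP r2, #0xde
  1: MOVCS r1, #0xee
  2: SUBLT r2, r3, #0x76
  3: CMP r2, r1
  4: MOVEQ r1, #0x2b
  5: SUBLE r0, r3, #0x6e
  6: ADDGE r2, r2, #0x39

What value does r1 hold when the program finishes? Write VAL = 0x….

[0] flags=0000 → (cmp)
[1] flags=0000 CS?F → skip
[2] flags=0000 LT?F → skip
[3] flags=1000 → (cmp)
[4] flags=1000 EQ?F → skip
[5] flags=1000 LE?T → r0=0x6a
[6] flags=1000 GE?F → skip

VAL = 0x4c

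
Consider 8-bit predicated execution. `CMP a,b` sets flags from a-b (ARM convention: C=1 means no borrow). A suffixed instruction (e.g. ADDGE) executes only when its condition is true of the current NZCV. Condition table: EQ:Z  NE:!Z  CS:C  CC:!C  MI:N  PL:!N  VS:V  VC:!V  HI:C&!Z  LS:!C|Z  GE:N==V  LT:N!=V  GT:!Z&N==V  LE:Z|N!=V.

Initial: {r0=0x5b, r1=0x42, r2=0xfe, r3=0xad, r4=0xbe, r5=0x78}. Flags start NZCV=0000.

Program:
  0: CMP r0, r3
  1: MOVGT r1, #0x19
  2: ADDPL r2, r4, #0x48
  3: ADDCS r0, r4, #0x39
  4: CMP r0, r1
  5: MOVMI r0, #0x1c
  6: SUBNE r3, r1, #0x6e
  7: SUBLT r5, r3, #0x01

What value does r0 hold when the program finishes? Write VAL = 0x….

VAL = 0x5b

0: ✓ CMP  NZCV=1001
1: ✓ MOVGT  r1←0x19
2: · ADDPL
3: · ADDCS
4: ✓ CMP  NZCV=0010
5: · MOVMI
6: ✓ SUBNE  r3←0xab
7: · SUBLT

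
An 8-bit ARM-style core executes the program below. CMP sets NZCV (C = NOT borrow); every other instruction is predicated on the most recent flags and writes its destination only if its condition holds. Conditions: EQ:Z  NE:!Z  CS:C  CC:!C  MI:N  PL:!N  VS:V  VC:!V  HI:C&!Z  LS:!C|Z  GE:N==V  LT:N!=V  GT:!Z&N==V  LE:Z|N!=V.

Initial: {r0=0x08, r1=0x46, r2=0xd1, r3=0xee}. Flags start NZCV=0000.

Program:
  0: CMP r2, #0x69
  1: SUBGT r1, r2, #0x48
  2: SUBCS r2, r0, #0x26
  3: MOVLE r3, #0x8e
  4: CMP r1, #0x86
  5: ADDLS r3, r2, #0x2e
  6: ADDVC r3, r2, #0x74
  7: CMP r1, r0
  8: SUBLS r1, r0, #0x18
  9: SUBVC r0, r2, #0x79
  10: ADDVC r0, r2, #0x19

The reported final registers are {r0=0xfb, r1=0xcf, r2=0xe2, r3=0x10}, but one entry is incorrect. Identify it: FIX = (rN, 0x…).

FIX = (r1, 0x46)

[0] flags=0011 → (cmp)
[1] flags=0011 GT?F → skip
[2] flags=0011 CS?T → r2=0xe2
[3] flags=0011 LE?T → r3=0x8e
[4] flags=1001 → (cmp)
[5] flags=1001 LS?T → r3=0x10
[6] flags=1001 VC?F → skip
[7] flags=0010 → (cmp)
[8] flags=0010 LS?F → skip
[9] flags=0010 VC?T → r0=0x69
[10] flags=0010 VC?T → r0=0xfb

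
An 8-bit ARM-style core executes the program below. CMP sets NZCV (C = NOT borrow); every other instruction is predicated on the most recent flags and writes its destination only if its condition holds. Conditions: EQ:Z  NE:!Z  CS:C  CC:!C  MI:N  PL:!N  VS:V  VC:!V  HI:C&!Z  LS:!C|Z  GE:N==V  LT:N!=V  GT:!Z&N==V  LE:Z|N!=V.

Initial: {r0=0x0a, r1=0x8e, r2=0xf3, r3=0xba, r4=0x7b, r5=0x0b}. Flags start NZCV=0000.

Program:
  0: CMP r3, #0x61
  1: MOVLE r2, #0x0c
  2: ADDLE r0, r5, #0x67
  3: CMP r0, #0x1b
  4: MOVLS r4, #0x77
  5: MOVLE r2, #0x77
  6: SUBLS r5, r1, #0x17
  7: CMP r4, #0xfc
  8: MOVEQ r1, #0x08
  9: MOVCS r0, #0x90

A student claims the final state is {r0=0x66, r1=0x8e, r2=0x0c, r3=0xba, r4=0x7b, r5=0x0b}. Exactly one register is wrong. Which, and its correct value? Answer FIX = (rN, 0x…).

FIX = (r0, 0x72)

[0] flags=0011 → (cmp)
[1] flags=0011 LE?T → r2=0x0c
[2] flags=0011 LE?T → r0=0x72
[3] flags=0010 → (cmp)
[4] flags=0010 LS?F → skip
[5] flags=0010 LE?F → skip
[6] flags=0010 LS?F → skip
[7] flags=0000 → (cmp)
[8] flags=0000 EQ?F → skip
[9] flags=0000 CS?F → skip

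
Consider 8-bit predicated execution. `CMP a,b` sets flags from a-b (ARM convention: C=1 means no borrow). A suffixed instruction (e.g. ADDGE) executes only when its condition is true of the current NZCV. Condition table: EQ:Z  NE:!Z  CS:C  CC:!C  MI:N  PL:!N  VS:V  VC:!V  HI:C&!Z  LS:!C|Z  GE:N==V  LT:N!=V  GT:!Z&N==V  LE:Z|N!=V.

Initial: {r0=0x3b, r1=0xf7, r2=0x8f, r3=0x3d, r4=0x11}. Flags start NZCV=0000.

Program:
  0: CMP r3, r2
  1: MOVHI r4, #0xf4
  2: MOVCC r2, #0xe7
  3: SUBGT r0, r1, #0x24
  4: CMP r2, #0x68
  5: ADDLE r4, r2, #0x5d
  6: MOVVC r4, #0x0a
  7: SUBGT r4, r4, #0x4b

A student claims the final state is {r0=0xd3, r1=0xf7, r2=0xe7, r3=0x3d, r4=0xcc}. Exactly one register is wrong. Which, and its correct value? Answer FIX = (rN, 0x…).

0: ✓ CMP  NZCV=1001
1: · MOVHI
2: ✓ MOVCC  r2←0xe7
3: ✓ SUBGT  r0←0xd3
4: ✓ CMP  NZCV=0011
5: ✓ ADDLE  r4←0x44
6: · MOVVC
7: · SUBGT

FIX = (r4, 0x44)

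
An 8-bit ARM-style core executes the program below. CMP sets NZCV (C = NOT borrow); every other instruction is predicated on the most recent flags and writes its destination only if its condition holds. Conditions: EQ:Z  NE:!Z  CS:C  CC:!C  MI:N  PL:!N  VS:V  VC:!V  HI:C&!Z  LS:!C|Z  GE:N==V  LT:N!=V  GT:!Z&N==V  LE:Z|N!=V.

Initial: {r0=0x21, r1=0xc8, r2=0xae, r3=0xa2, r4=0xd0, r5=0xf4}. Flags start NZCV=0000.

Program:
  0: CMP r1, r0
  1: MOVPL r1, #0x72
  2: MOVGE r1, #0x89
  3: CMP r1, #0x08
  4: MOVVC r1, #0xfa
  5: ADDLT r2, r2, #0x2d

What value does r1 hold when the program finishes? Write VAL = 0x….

VAL = 0xfa

0: ✓ CMP  NZCV=1010
1: · MOVPL
2: · MOVGE
3: ✓ CMP  NZCV=1010
4: ✓ MOVVC  r1←0xfa
5: ✓ ADDLT  r2←0xdb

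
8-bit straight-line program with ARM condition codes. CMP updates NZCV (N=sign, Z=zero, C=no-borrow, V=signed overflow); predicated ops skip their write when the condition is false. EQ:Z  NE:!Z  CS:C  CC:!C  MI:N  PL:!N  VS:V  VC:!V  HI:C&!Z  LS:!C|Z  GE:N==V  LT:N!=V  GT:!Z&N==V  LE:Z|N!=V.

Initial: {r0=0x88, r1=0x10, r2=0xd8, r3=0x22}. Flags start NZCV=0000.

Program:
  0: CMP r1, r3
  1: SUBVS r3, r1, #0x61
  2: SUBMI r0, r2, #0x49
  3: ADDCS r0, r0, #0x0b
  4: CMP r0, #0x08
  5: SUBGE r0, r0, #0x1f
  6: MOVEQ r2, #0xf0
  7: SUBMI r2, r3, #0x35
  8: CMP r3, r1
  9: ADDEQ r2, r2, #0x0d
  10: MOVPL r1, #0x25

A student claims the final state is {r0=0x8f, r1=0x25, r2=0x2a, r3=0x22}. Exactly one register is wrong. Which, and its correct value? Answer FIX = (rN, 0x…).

FIX = (r2, 0xed)

0: ✓ CMP  NZCV=1000
1: · SUBVS
2: ✓ SUBMI  r0←0x8f
3: · ADDCS
4: ✓ CMP  NZCV=1010
5: · SUBGE
6: · MOVEQ
7: ✓ SUBMI  r2←0xed
8: ✓ CMP  NZCV=0010
9: · ADDEQ
10: ✓ MOVPL  r1←0x25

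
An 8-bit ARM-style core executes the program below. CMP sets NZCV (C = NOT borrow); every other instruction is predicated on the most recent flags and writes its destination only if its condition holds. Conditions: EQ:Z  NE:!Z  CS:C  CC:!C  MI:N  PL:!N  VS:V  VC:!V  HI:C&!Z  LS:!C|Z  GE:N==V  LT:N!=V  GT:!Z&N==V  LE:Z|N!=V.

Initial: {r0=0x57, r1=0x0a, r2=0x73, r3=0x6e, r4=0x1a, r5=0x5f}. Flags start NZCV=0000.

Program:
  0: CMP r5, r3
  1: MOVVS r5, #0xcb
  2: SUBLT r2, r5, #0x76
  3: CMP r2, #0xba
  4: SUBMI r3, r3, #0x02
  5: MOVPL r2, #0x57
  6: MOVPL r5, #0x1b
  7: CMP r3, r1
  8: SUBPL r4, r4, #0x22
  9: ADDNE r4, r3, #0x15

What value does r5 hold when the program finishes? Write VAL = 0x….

VAL = 0x1b

[0] flags=1000 → (cmp)
[1] flags=1000 VS?F → skip
[2] flags=1000 LT?T → r2=0xe9
[3] flags=0010 → (cmp)
[4] flags=0010 MI?F → skip
[5] flags=0010 PL?T → r2=0x57
[6] flags=0010 PL?T → r5=0x1b
[7] flags=0010 → (cmp)
[8] flags=0010 PL?T → r4=0xf8
[9] flags=0010 NE?T → r4=0x83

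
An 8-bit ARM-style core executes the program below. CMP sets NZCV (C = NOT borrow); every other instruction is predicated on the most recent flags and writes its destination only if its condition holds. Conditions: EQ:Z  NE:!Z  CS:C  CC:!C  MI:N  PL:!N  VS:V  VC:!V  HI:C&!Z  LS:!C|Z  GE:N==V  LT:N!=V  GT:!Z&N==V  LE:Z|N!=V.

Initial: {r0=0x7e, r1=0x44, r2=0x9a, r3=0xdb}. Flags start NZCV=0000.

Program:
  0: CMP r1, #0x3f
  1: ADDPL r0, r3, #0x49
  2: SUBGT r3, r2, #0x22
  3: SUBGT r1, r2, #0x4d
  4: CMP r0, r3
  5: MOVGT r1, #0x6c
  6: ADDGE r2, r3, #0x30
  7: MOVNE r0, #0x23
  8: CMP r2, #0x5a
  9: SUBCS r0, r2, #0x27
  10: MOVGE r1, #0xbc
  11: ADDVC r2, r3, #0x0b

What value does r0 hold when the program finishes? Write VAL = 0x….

0: ✓ CMP  NZCV=0010
1: ✓ ADDPL  r0←0x24
2: ✓ SUBGT  r3←0x78
3: ✓ SUBGT  r1←0x4d
4: ✓ CMP  NZCV=1000
5: · MOVGT
6: · ADDGE
7: ✓ MOVNE  r0←0x23
8: ✓ CMP  NZCV=0011
9: ✓ SUBCS  r0←0x73
10: · MOVGE
11: · ADDVC

VAL = 0x73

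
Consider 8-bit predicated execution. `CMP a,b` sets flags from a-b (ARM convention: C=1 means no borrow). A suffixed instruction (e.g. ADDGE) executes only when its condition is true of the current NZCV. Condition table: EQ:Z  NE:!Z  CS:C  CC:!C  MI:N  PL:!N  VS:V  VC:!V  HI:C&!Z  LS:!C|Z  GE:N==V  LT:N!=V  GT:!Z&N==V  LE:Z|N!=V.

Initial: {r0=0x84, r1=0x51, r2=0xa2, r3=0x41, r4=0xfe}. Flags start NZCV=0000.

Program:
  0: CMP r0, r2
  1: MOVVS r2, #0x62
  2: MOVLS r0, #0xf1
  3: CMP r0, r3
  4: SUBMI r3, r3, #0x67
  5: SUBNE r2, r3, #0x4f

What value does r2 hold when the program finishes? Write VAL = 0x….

VAL = 0x8b

0: ✓ CMP  NZCV=1000
1: · MOVVS
2: ✓ MOVLS  r0←0xf1
3: ✓ CMP  NZCV=1010
4: ✓ SUBMI  r3←0xda
5: ✓ SUBNE  r2←0x8b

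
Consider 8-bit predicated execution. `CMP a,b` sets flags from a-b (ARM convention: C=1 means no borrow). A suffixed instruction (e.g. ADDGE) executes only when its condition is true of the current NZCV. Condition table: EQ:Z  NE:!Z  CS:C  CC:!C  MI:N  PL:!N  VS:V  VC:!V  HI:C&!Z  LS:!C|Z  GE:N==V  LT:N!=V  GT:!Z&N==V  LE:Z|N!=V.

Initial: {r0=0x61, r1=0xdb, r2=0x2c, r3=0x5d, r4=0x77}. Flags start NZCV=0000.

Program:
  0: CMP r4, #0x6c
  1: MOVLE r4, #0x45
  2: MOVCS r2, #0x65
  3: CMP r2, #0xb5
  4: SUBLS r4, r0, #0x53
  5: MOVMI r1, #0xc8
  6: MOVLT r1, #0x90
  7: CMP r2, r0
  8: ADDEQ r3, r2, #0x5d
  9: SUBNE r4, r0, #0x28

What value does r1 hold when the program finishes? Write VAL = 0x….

[0] flags=0010 → (cmp)
[1] flags=0010 LE?F → skip
[2] flags=0010 CS?T → r2=0x65
[3] flags=1001 → (cmp)
[4] flags=1001 LS?T → r4=0x0e
[5] flags=1001 MI?T → r1=0xc8
[6] flags=1001 LT?F → skip
[7] flags=0010 → (cmp)
[8] flags=0010 EQ?F → skip
[9] flags=0010 NE?T → r4=0x39

VAL = 0xc8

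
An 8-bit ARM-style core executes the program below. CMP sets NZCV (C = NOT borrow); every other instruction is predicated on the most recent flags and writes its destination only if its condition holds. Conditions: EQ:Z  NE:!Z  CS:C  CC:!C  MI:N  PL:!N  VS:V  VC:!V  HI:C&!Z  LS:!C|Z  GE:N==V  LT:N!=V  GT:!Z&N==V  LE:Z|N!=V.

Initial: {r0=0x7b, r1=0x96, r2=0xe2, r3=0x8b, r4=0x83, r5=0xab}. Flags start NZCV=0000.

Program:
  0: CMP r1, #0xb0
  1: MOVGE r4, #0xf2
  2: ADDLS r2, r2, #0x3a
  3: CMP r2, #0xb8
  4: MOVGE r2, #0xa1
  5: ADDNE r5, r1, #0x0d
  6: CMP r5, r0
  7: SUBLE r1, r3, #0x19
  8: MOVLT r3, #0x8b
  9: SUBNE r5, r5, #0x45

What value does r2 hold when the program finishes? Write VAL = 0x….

[0] flags=1000 → (cmp)
[1] flags=1000 GE?F → skip
[2] flags=1000 LS?T → r2=0x1c
[3] flags=0000 → (cmp)
[4] flags=0000 GE?T → r2=0xa1
[5] flags=0000 NE?T → r5=0xa3
[6] flags=0011 → (cmp)
[7] flags=0011 LE?T → r1=0x72
[8] flags=0011 LT?T → r3=0x8b
[9] flags=0011 NE?T → r5=0x5e

VAL = 0xa1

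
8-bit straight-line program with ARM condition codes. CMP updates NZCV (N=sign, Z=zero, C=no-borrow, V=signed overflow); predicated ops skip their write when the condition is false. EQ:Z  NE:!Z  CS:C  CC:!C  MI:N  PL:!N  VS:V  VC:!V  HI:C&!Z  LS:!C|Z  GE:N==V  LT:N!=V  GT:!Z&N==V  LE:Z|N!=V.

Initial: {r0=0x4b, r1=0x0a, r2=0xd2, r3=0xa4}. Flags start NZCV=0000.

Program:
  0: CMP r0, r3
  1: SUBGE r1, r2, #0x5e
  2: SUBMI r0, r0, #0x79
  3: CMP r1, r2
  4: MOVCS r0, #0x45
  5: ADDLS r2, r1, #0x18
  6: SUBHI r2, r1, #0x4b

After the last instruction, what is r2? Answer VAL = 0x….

[0] flags=1001 → (cmp)
[1] flags=1001 GE?T → r1=0x74
[2] flags=1001 MI?T → r0=0xd2
[3] flags=1001 → (cmp)
[4] flags=1001 CS?F → skip
[5] flags=1001 LS?T → r2=0x8c
[6] flags=1001 HI?F → skip

VAL = 0x8c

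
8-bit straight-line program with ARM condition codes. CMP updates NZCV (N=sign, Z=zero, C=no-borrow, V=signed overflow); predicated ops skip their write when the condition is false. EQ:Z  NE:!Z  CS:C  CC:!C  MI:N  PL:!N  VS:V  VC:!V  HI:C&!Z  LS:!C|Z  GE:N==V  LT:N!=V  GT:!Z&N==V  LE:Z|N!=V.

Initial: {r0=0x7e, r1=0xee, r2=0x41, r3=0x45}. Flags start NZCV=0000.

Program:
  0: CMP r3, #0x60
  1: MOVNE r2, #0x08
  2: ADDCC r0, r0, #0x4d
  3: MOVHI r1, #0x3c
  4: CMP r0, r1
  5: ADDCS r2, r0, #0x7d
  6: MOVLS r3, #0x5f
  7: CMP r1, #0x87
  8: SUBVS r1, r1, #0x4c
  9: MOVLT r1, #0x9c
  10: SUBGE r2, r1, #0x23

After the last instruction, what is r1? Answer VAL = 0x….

0: ✓ CMP  NZCV=1000
1: ✓ MOVNE  r2←0x08
2: ✓ ADDCC  r0←0xcb
3: · MOVHI
4: ✓ CMP  NZCV=1000
5: · ADDCS
6: ✓ MOVLS  r3←0x5f
7: ✓ CMP  NZCV=0010
8: · SUBVS
9: · MOVLT
10: ✓ SUBGE  r2←0xcb

VAL = 0xee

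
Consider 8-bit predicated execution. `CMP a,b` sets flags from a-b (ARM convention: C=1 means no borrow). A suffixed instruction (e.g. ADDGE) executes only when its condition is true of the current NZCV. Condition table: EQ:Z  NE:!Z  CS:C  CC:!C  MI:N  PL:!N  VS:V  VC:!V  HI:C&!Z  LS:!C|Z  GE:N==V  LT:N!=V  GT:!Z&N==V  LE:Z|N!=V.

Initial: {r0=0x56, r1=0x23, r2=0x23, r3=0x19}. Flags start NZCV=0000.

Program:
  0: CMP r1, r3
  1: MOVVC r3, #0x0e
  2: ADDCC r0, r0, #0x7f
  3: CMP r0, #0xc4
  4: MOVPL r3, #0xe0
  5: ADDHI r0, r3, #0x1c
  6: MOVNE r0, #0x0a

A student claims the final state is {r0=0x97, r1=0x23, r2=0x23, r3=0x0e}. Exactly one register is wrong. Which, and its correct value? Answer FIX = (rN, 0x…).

FIX = (r0, 0x0a)

0: ✓ CMP  NZCV=0010
1: ✓ MOVVC  r3←0x0e
2: · ADDCC
3: ✓ CMP  NZCV=1001
4: · MOVPL
5: · ADDHI
6: ✓ MOVNE  r0←0x0a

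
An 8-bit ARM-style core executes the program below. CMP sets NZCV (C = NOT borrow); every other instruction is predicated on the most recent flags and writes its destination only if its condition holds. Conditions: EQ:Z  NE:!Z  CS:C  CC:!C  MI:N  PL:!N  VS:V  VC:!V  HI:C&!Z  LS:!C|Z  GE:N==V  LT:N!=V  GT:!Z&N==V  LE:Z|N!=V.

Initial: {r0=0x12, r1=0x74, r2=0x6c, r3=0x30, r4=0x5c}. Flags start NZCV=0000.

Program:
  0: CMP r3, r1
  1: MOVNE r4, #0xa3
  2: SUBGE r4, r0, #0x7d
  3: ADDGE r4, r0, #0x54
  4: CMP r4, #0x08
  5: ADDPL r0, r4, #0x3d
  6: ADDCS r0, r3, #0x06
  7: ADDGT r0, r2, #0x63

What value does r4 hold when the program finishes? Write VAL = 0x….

VAL = 0xa3

0: ✓ CMP  NZCV=1000
1: ✓ MOVNE  r4←0xa3
2: · SUBGE
3: · ADDGE
4: ✓ CMP  NZCV=1010
5: · ADDPL
6: ✓ ADDCS  r0←0x36
7: · ADDGT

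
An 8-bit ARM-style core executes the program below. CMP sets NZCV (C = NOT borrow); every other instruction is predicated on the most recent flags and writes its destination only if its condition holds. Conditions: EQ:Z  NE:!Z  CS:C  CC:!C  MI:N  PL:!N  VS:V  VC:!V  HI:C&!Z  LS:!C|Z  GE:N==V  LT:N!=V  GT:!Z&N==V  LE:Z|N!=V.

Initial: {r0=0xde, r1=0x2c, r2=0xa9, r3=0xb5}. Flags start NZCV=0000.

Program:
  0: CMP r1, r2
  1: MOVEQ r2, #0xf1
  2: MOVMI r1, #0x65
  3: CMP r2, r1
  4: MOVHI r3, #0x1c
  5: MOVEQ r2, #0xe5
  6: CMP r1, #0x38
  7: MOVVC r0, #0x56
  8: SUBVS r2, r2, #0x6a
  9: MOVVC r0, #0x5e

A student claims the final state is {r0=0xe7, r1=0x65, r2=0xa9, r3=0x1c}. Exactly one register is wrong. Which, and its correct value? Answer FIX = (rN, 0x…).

[0] flags=1001 → (cmp)
[1] flags=1001 EQ?F → skip
[2] flags=1001 MI?T → r1=0x65
[3] flags=0011 → (cmp)
[4] flags=0011 HI?T → r3=0x1c
[5] flags=0011 EQ?F → skip
[6] flags=0010 → (cmp)
[7] flags=0010 VC?T → r0=0x56
[8] flags=0010 VS?F → skip
[9] flags=0010 VC?T → r0=0x5e

FIX = (r0, 0x5e)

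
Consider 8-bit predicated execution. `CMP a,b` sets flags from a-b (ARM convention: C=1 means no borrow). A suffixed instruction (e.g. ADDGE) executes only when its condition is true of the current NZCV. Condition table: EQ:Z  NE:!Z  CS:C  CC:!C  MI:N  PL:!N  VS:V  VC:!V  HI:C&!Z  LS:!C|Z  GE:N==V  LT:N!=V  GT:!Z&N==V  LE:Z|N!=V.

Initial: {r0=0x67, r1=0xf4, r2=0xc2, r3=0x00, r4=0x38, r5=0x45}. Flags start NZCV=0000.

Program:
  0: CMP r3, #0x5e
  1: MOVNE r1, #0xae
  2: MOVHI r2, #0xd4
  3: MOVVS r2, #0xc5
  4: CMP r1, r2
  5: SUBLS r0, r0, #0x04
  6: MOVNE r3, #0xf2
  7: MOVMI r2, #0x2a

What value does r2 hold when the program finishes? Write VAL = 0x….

VAL = 0x2a

0: ✓ CMP  NZCV=1000
1: ✓ MOVNE  r1←0xae
2: · MOVHI
3: · MOVVS
4: ✓ CMP  NZCV=1000
5: ✓ SUBLS  r0←0x63
6: ✓ MOVNE  r3←0xf2
7: ✓ MOVMI  r2←0x2a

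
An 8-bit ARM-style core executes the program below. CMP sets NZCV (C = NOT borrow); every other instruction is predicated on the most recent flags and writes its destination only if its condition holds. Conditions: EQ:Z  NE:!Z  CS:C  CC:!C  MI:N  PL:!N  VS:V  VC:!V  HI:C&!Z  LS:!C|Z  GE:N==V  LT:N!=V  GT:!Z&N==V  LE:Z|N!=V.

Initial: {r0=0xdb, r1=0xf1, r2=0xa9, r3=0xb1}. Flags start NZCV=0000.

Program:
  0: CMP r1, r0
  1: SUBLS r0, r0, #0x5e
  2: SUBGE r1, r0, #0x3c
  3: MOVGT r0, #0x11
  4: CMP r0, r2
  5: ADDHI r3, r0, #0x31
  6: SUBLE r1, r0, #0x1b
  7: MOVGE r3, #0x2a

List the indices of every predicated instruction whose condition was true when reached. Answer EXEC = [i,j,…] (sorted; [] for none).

0: ✓ CMP  NZCV=0010
1: · SUBLS
2: ✓ SUBGE  r1←0x9f
3: ✓ MOVGT  r0←0x11
4: ✓ CMP  NZCV=0000
5: · ADDHI
6: · SUBLE
7: ✓ MOVGE  r3←0x2a

EXEC = [2,3,7]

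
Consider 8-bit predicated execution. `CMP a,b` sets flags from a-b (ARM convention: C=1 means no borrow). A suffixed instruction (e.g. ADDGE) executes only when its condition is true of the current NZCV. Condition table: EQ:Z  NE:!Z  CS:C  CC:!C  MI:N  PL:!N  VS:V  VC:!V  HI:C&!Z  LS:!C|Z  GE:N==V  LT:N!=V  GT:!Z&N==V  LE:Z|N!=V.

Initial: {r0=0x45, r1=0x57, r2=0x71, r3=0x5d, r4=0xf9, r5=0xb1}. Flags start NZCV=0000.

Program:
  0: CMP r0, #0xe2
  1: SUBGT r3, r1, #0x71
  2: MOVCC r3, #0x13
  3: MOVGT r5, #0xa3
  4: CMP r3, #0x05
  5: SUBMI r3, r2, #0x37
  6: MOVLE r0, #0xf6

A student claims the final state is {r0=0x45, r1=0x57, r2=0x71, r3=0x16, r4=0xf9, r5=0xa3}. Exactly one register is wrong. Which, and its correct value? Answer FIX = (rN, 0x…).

[0] flags=0000 → (cmp)
[1] flags=0000 GT?T → r3=0xe6
[2] flags=0000 CC?T → r3=0x13
[3] flags=0000 GT?T → r5=0xa3
[4] flags=0010 → (cmp)
[5] flags=0010 MI?F → skip
[6] flags=0010 LE?F → skip

FIX = (r3, 0x13)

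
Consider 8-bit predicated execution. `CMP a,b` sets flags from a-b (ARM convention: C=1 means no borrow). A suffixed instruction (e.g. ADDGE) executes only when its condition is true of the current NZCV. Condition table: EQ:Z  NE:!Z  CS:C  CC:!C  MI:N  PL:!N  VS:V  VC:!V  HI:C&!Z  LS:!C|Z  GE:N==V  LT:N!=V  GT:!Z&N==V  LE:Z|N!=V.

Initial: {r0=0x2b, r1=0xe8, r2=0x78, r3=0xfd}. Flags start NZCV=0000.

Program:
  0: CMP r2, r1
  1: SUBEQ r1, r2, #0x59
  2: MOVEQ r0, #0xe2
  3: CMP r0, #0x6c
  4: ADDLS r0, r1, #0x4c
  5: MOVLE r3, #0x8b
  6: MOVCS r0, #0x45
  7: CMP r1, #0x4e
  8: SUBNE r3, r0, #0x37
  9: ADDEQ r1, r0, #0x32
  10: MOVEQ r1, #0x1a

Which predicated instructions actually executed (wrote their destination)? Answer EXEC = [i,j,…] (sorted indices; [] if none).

[0] flags=1001 → (cmp)
[1] flags=1001 EQ?F → skip
[2] flags=1001 EQ?F → skip
[3] flags=1000 → (cmp)
[4] flags=1000 LS?T → r0=0x34
[5] flags=1000 LE?T → r3=0x8b
[6] flags=1000 CS?F → skip
[7] flags=1010 → (cmp)
[8] flags=1010 NE?T → r3=0xfd
[9] flags=1010 EQ?F → skip
[10] flags=1010 EQ?F → skip

EXEC = [4,5,8]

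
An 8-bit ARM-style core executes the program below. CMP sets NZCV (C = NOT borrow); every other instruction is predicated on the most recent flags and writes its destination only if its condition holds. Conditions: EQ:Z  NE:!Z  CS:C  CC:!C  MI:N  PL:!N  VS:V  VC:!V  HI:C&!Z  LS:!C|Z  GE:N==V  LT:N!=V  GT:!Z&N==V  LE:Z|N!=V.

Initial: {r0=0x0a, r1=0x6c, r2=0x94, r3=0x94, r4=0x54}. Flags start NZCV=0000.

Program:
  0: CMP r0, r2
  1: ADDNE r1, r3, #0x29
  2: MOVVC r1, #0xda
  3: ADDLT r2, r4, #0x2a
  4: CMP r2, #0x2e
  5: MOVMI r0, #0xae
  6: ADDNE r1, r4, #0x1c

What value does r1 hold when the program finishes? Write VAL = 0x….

[0] flags=0000 → (cmp)
[1] flags=0000 NE?T → r1=0xbd
[2] flags=0000 VC?T → r1=0xda
[3] flags=0000 LT?F → skip
[4] flags=0011 → (cmp)
[5] flags=0011 MI?F → skip
[6] flags=0011 NE?T → r1=0x70

VAL = 0x70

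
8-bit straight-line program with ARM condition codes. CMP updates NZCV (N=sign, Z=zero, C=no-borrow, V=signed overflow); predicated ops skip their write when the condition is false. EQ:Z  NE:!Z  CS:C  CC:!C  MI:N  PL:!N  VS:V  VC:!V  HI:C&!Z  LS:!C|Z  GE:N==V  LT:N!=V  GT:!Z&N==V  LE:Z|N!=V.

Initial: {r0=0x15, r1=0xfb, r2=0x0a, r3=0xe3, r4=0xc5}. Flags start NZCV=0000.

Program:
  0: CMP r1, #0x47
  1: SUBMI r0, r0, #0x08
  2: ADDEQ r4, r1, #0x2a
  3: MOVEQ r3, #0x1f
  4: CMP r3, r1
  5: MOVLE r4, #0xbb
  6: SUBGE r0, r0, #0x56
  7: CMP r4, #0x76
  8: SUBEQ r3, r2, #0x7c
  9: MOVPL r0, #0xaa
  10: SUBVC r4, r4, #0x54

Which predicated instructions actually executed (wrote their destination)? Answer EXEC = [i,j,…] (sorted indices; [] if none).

EXEC = [1,5,9]

[0] flags=1010 → (cmp)
[1] flags=1010 MI?T → r0=0x0d
[2] flags=1010 EQ?F → skip
[3] flags=1010 EQ?F → skip
[4] flags=1000 → (cmp)
[5] flags=1000 LE?T → r4=0xbb
[6] flags=1000 GE?F → skip
[7] flags=0011 → (cmp)
[8] flags=0011 EQ?F → skip
[9] flags=0011 PL?T → r0=0xaa
[10] flags=0011 VC?F → skip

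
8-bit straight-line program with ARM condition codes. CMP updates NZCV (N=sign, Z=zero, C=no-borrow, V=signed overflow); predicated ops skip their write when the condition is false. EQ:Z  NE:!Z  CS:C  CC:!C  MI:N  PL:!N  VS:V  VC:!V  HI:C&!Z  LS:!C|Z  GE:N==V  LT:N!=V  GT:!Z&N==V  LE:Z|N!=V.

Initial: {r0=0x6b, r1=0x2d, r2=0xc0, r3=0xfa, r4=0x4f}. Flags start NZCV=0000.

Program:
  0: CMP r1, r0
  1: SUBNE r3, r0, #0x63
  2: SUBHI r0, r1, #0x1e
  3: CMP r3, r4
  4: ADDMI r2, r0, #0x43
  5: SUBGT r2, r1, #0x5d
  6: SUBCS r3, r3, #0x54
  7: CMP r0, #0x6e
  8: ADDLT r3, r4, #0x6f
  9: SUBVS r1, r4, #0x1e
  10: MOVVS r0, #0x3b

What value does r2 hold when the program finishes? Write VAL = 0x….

0: ✓ CMP  NZCV=1000
1: ✓ SUBNE  r3←0x08
2: · SUBHI
3: ✓ CMP  NZCV=1000
4: ✓ ADDMI  r2←0xae
5: · SUBGT
6: · SUBCS
7: ✓ CMP  NZCV=1000
8: ✓ ADDLT  r3←0xbe
9: · SUBVS
10: · MOVVS

VAL = 0xae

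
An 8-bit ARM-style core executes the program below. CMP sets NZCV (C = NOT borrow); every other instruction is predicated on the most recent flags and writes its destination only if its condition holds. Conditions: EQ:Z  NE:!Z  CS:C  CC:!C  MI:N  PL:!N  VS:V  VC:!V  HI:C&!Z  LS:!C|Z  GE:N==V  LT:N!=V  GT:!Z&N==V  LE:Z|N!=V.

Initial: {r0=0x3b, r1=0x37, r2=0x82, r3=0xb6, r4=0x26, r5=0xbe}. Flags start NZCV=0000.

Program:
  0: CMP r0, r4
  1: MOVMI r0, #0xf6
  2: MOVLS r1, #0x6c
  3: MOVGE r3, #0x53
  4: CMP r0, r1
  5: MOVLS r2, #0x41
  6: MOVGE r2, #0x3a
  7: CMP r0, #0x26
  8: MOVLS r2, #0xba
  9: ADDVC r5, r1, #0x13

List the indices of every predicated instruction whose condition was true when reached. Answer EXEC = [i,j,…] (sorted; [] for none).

[0] flags=0010 → (cmp)
[1] flags=0010 MI?F → skip
[2] flags=0010 LS?F → skip
[3] flags=0010 GE?T → r3=0x53
[4] flags=0010 → (cmp)
[5] flags=0010 LS?F → skip
[6] flags=0010 GE?T → r2=0x3a
[7] flags=0010 → (cmp)
[8] flags=0010 LS?F → skip
[9] flags=0010 VC?T → r5=0x4a

EXEC = [3,6,9]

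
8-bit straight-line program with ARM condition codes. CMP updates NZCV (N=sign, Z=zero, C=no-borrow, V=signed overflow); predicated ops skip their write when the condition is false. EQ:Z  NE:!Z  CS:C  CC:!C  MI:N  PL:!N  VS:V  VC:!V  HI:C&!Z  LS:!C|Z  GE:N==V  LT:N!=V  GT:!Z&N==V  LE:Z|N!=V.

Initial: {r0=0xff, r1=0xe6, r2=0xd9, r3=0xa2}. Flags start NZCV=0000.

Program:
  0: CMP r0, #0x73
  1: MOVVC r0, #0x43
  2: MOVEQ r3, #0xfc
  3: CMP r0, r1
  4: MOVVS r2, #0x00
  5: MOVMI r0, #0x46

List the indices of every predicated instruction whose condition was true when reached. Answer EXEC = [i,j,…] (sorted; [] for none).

0: ✓ CMP  NZCV=1010
1: ✓ MOVVC  r0←0x43
2: · MOVEQ
3: ✓ CMP  NZCV=0000
4: · MOVVS
5: · MOVMI

EXEC = [1]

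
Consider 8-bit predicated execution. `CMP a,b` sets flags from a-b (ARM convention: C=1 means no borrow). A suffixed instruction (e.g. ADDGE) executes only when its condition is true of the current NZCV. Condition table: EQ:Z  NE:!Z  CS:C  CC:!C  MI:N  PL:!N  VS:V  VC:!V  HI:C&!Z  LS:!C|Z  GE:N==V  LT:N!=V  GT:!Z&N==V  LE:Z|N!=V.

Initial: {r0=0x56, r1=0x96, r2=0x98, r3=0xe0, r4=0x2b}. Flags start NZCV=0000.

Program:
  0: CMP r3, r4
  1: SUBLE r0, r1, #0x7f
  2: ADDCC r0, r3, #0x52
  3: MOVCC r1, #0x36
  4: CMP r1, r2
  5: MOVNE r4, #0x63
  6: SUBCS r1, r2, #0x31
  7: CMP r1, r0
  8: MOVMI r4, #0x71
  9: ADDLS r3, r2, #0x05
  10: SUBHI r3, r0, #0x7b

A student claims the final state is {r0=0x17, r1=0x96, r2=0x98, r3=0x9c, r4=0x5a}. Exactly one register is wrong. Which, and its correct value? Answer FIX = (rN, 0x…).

0: ✓ CMP  NZCV=1010
1: ✓ SUBLE  r0←0x17
2: · ADDCC
3: · MOVCC
4: ✓ CMP  NZCV=1000
5: ✓ MOVNE  r4←0x63
6: · SUBCS
7: ✓ CMP  NZCV=0011
8: · MOVMI
9: · ADDLS
10: ✓ SUBHI  r3←0x9c

FIX = (r4, 0x63)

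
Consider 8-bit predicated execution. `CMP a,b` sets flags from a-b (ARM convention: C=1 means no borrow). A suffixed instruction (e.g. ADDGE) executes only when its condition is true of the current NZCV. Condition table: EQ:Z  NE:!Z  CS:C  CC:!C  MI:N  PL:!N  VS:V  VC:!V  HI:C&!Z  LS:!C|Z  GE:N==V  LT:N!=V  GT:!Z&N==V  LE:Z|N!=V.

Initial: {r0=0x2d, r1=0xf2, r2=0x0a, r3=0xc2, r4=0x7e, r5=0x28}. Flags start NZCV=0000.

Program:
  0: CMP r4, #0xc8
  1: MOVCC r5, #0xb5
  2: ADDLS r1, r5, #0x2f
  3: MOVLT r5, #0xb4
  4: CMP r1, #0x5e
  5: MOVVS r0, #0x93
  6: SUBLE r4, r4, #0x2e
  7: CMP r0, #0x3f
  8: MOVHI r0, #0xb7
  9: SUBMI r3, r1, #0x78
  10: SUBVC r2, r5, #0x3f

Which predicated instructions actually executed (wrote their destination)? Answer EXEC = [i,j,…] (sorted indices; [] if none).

[0] flags=1001 → (cmp)
[1] flags=1001 CC?T → r5=0xb5
[2] flags=1001 LS?T → r1=0xe4
[3] flags=1001 LT?F → skip
[4] flags=1010 → (cmp)
[5] flags=1010 VS?F → skip
[6] flags=1010 LE?T → r4=0x50
[7] flags=1000 → (cmp)
[8] flags=1000 HI?F → skip
[9] flags=1000 MI?T → r3=0x6c
[10] flags=1000 VC?T → r2=0x76

EXEC = [1,2,6,9,10]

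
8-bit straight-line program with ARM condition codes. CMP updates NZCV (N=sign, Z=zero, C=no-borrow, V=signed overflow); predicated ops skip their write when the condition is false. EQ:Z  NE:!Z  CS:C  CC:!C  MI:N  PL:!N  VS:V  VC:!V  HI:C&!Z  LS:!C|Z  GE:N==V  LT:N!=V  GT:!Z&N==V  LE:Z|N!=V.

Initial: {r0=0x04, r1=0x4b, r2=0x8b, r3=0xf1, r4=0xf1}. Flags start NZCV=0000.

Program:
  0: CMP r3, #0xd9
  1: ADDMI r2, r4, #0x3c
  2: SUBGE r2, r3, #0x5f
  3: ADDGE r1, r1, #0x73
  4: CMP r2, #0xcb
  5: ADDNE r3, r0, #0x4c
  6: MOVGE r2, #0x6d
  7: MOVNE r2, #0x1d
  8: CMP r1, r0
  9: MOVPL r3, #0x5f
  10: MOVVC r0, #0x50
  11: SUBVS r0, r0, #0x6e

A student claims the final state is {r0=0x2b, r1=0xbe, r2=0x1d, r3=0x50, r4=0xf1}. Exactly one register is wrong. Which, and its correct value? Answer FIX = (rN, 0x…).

FIX = (r0, 0x50)

0: ✓ CMP  NZCV=0010
1: · ADDMI
2: ✓ SUBGE  r2←0x92
3: ✓ ADDGE  r1←0xbe
4: ✓ CMP  NZCV=1000
5: ✓ ADDNE  r3←0x50
6: · MOVGE
7: ✓ MOVNE  r2←0x1d
8: ✓ CMP  NZCV=1010
9: · MOVPL
10: ✓ MOVVC  r0←0x50
11: · SUBVS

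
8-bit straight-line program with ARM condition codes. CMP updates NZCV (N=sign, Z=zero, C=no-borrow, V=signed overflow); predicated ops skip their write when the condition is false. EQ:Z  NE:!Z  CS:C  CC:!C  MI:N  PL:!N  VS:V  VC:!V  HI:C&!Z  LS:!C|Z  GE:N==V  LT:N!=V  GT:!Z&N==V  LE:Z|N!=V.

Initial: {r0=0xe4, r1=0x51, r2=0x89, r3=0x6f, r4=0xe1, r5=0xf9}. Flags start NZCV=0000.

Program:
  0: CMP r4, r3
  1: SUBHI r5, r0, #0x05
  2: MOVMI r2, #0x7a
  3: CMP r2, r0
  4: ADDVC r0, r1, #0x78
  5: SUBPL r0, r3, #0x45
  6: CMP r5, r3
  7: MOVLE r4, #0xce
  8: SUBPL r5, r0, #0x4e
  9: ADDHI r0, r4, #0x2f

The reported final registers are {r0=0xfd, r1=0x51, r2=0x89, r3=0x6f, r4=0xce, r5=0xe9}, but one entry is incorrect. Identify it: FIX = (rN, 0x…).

0: ✓ CMP  NZCV=0011
1: ✓ SUBHI  r5←0xdf
2: · MOVMI
3: ✓ CMP  NZCV=1000
4: ✓ ADDVC  r0←0xc9
5: · SUBPL
6: ✓ CMP  NZCV=0011
7: ✓ MOVLE  r4←0xce
8: ✓ SUBPL  r5←0x7b
9: ✓ ADDHI  r0←0xfd

FIX = (r5, 0x7b)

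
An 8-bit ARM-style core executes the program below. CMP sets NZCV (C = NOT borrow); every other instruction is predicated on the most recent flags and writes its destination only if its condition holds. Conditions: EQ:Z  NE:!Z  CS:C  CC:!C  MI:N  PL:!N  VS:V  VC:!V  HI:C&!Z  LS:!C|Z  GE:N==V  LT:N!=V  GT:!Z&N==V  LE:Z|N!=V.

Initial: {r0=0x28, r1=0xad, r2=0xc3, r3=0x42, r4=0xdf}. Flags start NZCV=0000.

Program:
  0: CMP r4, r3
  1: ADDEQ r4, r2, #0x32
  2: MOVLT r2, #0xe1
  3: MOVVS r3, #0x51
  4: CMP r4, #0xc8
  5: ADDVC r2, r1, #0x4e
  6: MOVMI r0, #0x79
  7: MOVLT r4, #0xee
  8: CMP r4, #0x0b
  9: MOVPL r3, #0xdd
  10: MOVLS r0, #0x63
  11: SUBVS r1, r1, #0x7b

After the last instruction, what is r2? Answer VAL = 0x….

VAL = 0xfb

0: ✓ CMP  NZCV=1010
1: · ADDEQ
2: ✓ MOVLT  r2←0xe1
3: · MOVVS
4: ✓ CMP  NZCV=0010
5: ✓ ADDVC  r2←0xfb
6: · MOVMI
7: · MOVLT
8: ✓ CMP  NZCV=1010
9: · MOVPL
10: · MOVLS
11: · SUBVS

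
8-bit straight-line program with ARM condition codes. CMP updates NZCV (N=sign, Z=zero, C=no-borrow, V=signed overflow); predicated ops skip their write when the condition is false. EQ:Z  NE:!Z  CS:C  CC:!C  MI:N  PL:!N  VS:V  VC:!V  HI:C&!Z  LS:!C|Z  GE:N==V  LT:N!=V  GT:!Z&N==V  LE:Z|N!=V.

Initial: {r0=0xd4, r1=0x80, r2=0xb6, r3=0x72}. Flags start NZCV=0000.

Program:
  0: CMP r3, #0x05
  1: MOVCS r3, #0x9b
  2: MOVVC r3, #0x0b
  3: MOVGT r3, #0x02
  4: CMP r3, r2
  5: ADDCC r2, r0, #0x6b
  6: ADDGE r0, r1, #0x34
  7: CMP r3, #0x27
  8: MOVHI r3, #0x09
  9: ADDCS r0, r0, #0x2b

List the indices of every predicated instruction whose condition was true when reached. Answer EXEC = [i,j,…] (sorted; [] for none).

[0] flags=0010 → (cmp)
[1] flags=0010 CS?T → r3=0x9b
[2] flags=0010 VC?T → r3=0x0b
[3] flags=0010 GT?T → r3=0x02
[4] flags=0000 → (cmp)
[5] flags=0000 CC?T → r2=0x3f
[6] flags=0000 GE?T → r0=0xb4
[7] flags=1000 → (cmp)
[8] flags=1000 HI?F → skip
[9] flags=1000 CS?F → skip

EXEC = [1,2,3,5,6]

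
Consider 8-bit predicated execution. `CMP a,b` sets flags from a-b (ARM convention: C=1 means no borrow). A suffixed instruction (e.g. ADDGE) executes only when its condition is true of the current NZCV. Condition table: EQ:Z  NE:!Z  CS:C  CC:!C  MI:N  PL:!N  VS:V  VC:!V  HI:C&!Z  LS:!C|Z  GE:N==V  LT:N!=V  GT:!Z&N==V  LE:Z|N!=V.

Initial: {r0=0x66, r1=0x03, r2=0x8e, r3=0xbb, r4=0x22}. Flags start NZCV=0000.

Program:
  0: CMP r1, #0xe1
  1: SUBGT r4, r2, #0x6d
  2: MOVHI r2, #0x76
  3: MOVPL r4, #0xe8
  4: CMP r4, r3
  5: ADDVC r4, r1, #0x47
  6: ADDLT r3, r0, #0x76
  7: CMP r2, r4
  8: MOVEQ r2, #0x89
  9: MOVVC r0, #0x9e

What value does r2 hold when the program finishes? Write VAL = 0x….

VAL = 0x8e

[0] flags=0000 → (cmp)
[1] flags=0000 GT?T → r4=0x21
[2] flags=0000 HI?F → skip
[3] flags=0000 PL?T → r4=0xe8
[4] flags=0010 → (cmp)
[5] flags=0010 VC?T → r4=0x4a
[6] flags=0010 LT?F → skip
[7] flags=0011 → (cmp)
[8] flags=0011 EQ?F → skip
[9] flags=0011 VC?F → skip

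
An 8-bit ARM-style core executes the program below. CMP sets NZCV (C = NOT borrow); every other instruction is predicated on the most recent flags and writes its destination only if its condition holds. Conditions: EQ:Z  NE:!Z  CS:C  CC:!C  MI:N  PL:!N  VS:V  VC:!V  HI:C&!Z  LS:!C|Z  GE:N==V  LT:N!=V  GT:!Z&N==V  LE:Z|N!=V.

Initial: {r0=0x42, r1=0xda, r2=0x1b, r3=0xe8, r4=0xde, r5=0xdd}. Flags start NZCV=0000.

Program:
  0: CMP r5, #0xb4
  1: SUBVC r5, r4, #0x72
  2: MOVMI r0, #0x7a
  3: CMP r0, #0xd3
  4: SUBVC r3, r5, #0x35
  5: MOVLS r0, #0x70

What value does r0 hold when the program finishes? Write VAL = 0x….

VAL = 0x70

0: ✓ CMP  NZCV=0010
1: ✓ SUBVC  r5←0x6c
2: · MOVMI
3: ✓ CMP  NZCV=0000
4: ✓ SUBVC  r3←0x37
5: ✓ MOVLS  r0←0x70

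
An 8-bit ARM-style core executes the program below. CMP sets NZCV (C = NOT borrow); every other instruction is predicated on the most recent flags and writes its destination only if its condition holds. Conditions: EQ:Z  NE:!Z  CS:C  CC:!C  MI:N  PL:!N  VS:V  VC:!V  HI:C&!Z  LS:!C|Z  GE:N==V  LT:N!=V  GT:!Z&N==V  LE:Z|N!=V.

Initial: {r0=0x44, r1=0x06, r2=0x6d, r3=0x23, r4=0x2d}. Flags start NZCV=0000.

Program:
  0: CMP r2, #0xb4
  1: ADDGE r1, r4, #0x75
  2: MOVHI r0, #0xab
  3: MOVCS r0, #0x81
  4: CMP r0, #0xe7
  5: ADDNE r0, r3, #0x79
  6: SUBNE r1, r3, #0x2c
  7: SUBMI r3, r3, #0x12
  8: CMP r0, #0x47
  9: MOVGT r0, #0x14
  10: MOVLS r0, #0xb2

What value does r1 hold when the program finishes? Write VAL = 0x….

VAL = 0xf7

[0] flags=1001 → (cmp)
[1] flags=1001 GE?T → r1=0xa2
[2] flags=1001 HI?F → skip
[3] flags=1001 CS?F → skip
[4] flags=0000 → (cmp)
[5] flags=0000 NE?T → r0=0x9c
[6] flags=0000 NE?T → r1=0xf7
[7] flags=0000 MI?F → skip
[8] flags=0011 → (cmp)
[9] flags=0011 GT?F → skip
[10] flags=0011 LS?F → skip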